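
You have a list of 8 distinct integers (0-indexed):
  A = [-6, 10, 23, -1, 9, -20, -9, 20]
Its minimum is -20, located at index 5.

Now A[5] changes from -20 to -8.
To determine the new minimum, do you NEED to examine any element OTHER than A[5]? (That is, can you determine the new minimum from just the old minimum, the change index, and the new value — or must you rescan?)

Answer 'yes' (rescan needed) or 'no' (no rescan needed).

Answer: yes

Derivation:
Old min = -20 at index 5
Change at index 5: -20 -> -8
Index 5 WAS the min and new value -8 > old min -20. Must rescan other elements to find the new min.
Needs rescan: yes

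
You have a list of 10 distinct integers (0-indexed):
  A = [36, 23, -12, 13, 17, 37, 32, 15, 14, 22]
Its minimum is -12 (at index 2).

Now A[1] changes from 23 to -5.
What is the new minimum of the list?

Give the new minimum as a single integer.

Old min = -12 (at index 2)
Change: A[1] 23 -> -5
Changed element was NOT the old min.
  New min = min(old_min, new_val) = min(-12, -5) = -12

Answer: -12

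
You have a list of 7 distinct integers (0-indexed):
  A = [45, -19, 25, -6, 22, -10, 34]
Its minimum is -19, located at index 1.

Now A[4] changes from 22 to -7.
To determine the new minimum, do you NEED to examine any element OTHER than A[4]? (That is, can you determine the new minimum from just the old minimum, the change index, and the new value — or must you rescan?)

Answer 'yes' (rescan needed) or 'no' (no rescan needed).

Old min = -19 at index 1
Change at index 4: 22 -> -7
Index 4 was NOT the min. New min = min(-19, -7). No rescan of other elements needed.
Needs rescan: no

Answer: no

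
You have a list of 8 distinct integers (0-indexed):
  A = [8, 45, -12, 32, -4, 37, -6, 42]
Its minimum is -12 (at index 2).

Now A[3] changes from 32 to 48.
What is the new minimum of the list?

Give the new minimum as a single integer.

Answer: -12

Derivation:
Old min = -12 (at index 2)
Change: A[3] 32 -> 48
Changed element was NOT the old min.
  New min = min(old_min, new_val) = min(-12, 48) = -12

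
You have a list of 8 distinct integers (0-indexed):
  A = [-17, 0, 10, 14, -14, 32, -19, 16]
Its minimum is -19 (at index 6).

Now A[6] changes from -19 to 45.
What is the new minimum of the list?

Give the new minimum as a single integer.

Old min = -19 (at index 6)
Change: A[6] -19 -> 45
Changed element WAS the min. Need to check: is 45 still <= all others?
  Min of remaining elements: -17
  New min = min(45, -17) = -17

Answer: -17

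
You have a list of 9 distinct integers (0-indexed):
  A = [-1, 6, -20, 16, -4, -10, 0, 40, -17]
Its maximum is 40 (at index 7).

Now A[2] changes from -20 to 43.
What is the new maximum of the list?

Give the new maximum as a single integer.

Old max = 40 (at index 7)
Change: A[2] -20 -> 43
Changed element was NOT the old max.
  New max = max(old_max, new_val) = max(40, 43) = 43

Answer: 43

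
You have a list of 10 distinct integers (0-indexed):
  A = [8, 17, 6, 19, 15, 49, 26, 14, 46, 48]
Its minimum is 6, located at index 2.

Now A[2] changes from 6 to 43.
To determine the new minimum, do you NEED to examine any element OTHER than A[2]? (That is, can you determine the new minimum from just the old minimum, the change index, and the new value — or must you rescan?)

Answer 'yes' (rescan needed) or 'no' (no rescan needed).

Old min = 6 at index 2
Change at index 2: 6 -> 43
Index 2 WAS the min and new value 43 > old min 6. Must rescan other elements to find the new min.
Needs rescan: yes

Answer: yes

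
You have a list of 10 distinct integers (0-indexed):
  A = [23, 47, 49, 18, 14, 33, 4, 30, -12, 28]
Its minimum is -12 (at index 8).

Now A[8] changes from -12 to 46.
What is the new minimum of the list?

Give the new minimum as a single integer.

Answer: 4

Derivation:
Old min = -12 (at index 8)
Change: A[8] -12 -> 46
Changed element WAS the min. Need to check: is 46 still <= all others?
  Min of remaining elements: 4
  New min = min(46, 4) = 4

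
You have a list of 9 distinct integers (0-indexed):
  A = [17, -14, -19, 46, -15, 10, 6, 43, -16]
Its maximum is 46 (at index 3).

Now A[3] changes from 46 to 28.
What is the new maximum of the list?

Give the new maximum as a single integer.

Old max = 46 (at index 3)
Change: A[3] 46 -> 28
Changed element WAS the max -> may need rescan.
  Max of remaining elements: 43
  New max = max(28, 43) = 43

Answer: 43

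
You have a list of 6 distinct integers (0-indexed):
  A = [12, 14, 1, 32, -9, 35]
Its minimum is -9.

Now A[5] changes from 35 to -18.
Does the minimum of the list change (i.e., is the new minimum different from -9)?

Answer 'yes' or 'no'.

Answer: yes

Derivation:
Old min = -9
Change: A[5] 35 -> -18
Changed element was NOT the min; min changes only if -18 < -9.
New min = -18; changed? yes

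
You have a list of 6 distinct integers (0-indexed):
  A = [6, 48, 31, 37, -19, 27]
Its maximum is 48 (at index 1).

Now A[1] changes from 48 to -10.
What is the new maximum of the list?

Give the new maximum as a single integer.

Old max = 48 (at index 1)
Change: A[1] 48 -> -10
Changed element WAS the max -> may need rescan.
  Max of remaining elements: 37
  New max = max(-10, 37) = 37

Answer: 37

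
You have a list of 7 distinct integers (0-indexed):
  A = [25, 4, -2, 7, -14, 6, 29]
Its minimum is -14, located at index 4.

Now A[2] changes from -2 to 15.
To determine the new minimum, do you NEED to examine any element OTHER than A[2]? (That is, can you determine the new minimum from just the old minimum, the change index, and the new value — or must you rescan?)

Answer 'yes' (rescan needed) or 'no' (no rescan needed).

Answer: no

Derivation:
Old min = -14 at index 4
Change at index 2: -2 -> 15
Index 2 was NOT the min. New min = min(-14, 15). No rescan of other elements needed.
Needs rescan: no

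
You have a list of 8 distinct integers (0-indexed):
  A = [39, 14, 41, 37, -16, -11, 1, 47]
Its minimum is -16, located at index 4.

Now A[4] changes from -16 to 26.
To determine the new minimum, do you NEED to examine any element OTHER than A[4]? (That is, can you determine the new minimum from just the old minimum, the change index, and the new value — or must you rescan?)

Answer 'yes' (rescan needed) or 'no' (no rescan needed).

Old min = -16 at index 4
Change at index 4: -16 -> 26
Index 4 WAS the min and new value 26 > old min -16. Must rescan other elements to find the new min.
Needs rescan: yes

Answer: yes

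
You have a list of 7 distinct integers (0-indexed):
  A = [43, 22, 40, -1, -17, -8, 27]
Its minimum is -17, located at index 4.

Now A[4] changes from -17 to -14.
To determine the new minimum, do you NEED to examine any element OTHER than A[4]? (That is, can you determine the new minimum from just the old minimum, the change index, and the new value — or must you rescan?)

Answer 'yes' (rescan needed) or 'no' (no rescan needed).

Old min = -17 at index 4
Change at index 4: -17 -> -14
Index 4 WAS the min and new value -14 > old min -17. Must rescan other elements to find the new min.
Needs rescan: yes

Answer: yes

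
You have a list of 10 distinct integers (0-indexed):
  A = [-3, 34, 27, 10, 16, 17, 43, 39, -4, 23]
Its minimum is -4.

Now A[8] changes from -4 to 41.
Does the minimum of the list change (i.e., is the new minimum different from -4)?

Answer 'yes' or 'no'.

Answer: yes

Derivation:
Old min = -4
Change: A[8] -4 -> 41
Changed element was the min; new min must be rechecked.
New min = -3; changed? yes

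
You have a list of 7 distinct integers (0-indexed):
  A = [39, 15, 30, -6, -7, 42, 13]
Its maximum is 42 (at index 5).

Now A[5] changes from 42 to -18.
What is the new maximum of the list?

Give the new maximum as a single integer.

Answer: 39

Derivation:
Old max = 42 (at index 5)
Change: A[5] 42 -> -18
Changed element WAS the max -> may need rescan.
  Max of remaining elements: 39
  New max = max(-18, 39) = 39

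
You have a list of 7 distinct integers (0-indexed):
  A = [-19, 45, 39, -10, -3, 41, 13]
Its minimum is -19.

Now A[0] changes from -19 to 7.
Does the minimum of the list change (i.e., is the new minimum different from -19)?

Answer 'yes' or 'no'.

Answer: yes

Derivation:
Old min = -19
Change: A[0] -19 -> 7
Changed element was the min; new min must be rechecked.
New min = -10; changed? yes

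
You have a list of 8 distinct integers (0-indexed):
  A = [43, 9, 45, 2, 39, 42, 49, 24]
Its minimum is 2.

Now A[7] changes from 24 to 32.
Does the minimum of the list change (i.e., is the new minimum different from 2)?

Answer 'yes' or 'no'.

Answer: no

Derivation:
Old min = 2
Change: A[7] 24 -> 32
Changed element was NOT the min; min changes only if 32 < 2.
New min = 2; changed? no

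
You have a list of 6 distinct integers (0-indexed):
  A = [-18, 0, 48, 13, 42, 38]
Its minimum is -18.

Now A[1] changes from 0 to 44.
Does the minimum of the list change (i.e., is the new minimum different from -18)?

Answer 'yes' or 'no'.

Old min = -18
Change: A[1] 0 -> 44
Changed element was NOT the min; min changes only if 44 < -18.
New min = -18; changed? no

Answer: no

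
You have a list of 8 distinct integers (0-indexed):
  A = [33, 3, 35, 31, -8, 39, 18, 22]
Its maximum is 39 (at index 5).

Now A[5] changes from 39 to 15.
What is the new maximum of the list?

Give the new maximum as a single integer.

Answer: 35

Derivation:
Old max = 39 (at index 5)
Change: A[5] 39 -> 15
Changed element WAS the max -> may need rescan.
  Max of remaining elements: 35
  New max = max(15, 35) = 35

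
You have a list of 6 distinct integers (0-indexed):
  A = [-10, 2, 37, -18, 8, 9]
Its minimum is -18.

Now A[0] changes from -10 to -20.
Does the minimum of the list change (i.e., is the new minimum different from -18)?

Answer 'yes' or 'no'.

Answer: yes

Derivation:
Old min = -18
Change: A[0] -10 -> -20
Changed element was NOT the min; min changes only if -20 < -18.
New min = -20; changed? yes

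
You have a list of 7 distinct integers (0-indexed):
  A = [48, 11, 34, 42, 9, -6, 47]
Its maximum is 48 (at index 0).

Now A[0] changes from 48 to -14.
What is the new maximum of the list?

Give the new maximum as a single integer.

Old max = 48 (at index 0)
Change: A[0] 48 -> -14
Changed element WAS the max -> may need rescan.
  Max of remaining elements: 47
  New max = max(-14, 47) = 47

Answer: 47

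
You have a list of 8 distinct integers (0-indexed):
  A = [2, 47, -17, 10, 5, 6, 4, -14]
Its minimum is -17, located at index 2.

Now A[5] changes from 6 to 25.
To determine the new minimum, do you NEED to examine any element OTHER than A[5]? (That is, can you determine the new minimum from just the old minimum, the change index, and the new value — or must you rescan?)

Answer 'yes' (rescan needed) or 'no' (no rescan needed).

Answer: no

Derivation:
Old min = -17 at index 2
Change at index 5: 6 -> 25
Index 5 was NOT the min. New min = min(-17, 25). No rescan of other elements needed.
Needs rescan: no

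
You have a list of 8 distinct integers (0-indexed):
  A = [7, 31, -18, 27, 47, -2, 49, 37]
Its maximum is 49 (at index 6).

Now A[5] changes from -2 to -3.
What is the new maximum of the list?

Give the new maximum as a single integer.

Answer: 49

Derivation:
Old max = 49 (at index 6)
Change: A[5] -2 -> -3
Changed element was NOT the old max.
  New max = max(old_max, new_val) = max(49, -3) = 49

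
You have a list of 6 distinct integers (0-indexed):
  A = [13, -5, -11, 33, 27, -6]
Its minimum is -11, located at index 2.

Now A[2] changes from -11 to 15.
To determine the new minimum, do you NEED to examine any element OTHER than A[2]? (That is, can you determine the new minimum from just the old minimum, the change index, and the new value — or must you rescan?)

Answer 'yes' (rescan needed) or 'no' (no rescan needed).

Answer: yes

Derivation:
Old min = -11 at index 2
Change at index 2: -11 -> 15
Index 2 WAS the min and new value 15 > old min -11. Must rescan other elements to find the new min.
Needs rescan: yes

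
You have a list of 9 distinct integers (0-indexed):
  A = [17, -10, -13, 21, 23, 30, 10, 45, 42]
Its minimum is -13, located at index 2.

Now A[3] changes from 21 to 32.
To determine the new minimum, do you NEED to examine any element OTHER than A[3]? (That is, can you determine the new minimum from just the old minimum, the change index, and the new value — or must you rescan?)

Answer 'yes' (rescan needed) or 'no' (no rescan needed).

Old min = -13 at index 2
Change at index 3: 21 -> 32
Index 3 was NOT the min. New min = min(-13, 32). No rescan of other elements needed.
Needs rescan: no

Answer: no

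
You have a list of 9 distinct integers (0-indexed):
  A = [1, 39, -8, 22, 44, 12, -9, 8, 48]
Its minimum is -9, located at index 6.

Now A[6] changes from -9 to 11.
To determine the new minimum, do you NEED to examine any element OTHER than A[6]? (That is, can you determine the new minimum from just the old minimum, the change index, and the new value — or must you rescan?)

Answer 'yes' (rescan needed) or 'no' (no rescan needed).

Answer: yes

Derivation:
Old min = -9 at index 6
Change at index 6: -9 -> 11
Index 6 WAS the min and new value 11 > old min -9. Must rescan other elements to find the new min.
Needs rescan: yes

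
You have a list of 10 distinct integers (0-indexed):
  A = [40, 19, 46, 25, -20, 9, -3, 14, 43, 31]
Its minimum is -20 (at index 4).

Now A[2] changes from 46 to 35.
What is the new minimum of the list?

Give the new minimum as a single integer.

Answer: -20

Derivation:
Old min = -20 (at index 4)
Change: A[2] 46 -> 35
Changed element was NOT the old min.
  New min = min(old_min, new_val) = min(-20, 35) = -20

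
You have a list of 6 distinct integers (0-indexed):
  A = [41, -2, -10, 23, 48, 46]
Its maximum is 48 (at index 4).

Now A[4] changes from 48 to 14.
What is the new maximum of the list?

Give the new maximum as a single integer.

Answer: 46

Derivation:
Old max = 48 (at index 4)
Change: A[4] 48 -> 14
Changed element WAS the max -> may need rescan.
  Max of remaining elements: 46
  New max = max(14, 46) = 46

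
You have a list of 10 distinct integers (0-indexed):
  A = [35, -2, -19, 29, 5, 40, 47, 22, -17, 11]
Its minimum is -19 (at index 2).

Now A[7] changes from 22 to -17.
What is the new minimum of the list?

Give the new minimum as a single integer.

Answer: -19

Derivation:
Old min = -19 (at index 2)
Change: A[7] 22 -> -17
Changed element was NOT the old min.
  New min = min(old_min, new_val) = min(-19, -17) = -19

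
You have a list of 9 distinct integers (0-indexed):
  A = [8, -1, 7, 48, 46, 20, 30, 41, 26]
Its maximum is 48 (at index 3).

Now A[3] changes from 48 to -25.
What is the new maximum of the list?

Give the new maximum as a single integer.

Answer: 46

Derivation:
Old max = 48 (at index 3)
Change: A[3] 48 -> -25
Changed element WAS the max -> may need rescan.
  Max of remaining elements: 46
  New max = max(-25, 46) = 46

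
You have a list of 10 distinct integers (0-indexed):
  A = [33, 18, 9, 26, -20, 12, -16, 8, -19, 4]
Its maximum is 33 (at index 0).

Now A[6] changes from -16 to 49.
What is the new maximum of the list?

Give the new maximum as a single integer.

Answer: 49

Derivation:
Old max = 33 (at index 0)
Change: A[6] -16 -> 49
Changed element was NOT the old max.
  New max = max(old_max, new_val) = max(33, 49) = 49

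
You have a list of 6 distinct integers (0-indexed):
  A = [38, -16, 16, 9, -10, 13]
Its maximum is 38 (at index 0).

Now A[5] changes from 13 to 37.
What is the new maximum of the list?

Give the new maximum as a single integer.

Answer: 38

Derivation:
Old max = 38 (at index 0)
Change: A[5] 13 -> 37
Changed element was NOT the old max.
  New max = max(old_max, new_val) = max(38, 37) = 38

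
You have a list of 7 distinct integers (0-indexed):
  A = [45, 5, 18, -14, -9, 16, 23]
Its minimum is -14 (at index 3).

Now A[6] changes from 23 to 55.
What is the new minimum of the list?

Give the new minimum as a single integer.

Old min = -14 (at index 3)
Change: A[6] 23 -> 55
Changed element was NOT the old min.
  New min = min(old_min, new_val) = min(-14, 55) = -14

Answer: -14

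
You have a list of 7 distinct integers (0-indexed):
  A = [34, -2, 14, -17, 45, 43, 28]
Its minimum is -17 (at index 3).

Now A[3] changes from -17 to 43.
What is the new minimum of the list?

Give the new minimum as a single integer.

Old min = -17 (at index 3)
Change: A[3] -17 -> 43
Changed element WAS the min. Need to check: is 43 still <= all others?
  Min of remaining elements: -2
  New min = min(43, -2) = -2

Answer: -2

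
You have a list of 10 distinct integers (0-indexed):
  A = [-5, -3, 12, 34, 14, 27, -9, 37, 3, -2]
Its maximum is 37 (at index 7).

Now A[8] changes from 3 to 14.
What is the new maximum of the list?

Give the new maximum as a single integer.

Old max = 37 (at index 7)
Change: A[8] 3 -> 14
Changed element was NOT the old max.
  New max = max(old_max, new_val) = max(37, 14) = 37

Answer: 37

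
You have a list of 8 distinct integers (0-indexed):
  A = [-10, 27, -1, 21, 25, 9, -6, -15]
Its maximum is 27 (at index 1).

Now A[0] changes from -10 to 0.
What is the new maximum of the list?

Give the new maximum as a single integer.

Old max = 27 (at index 1)
Change: A[0] -10 -> 0
Changed element was NOT the old max.
  New max = max(old_max, new_val) = max(27, 0) = 27

Answer: 27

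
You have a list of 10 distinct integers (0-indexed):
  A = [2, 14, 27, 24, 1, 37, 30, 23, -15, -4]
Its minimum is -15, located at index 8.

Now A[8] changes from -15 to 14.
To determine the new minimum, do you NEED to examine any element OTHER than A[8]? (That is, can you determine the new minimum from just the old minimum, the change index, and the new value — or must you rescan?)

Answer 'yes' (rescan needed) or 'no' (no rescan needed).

Old min = -15 at index 8
Change at index 8: -15 -> 14
Index 8 WAS the min and new value 14 > old min -15. Must rescan other elements to find the new min.
Needs rescan: yes

Answer: yes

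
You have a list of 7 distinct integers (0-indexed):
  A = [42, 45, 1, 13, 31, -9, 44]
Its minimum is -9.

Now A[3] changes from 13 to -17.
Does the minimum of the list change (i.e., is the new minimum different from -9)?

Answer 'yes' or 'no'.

Answer: yes

Derivation:
Old min = -9
Change: A[3] 13 -> -17
Changed element was NOT the min; min changes only if -17 < -9.
New min = -17; changed? yes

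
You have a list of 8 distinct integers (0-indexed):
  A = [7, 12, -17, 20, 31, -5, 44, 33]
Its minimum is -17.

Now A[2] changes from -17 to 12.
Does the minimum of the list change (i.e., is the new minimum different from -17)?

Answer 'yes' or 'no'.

Answer: yes

Derivation:
Old min = -17
Change: A[2] -17 -> 12
Changed element was the min; new min must be rechecked.
New min = -5; changed? yes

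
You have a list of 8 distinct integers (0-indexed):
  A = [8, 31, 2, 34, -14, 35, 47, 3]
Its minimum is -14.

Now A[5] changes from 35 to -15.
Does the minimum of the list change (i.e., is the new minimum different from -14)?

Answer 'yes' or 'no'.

Answer: yes

Derivation:
Old min = -14
Change: A[5] 35 -> -15
Changed element was NOT the min; min changes only if -15 < -14.
New min = -15; changed? yes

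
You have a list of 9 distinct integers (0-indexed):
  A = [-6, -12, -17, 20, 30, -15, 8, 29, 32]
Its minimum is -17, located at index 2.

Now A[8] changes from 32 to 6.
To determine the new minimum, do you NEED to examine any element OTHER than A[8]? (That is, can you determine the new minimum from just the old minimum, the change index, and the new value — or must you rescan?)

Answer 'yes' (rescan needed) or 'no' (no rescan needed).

Old min = -17 at index 2
Change at index 8: 32 -> 6
Index 8 was NOT the min. New min = min(-17, 6). No rescan of other elements needed.
Needs rescan: no

Answer: no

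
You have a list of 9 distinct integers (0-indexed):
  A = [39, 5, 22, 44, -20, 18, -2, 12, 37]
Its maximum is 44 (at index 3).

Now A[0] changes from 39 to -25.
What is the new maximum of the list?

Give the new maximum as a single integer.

Old max = 44 (at index 3)
Change: A[0] 39 -> -25
Changed element was NOT the old max.
  New max = max(old_max, new_val) = max(44, -25) = 44

Answer: 44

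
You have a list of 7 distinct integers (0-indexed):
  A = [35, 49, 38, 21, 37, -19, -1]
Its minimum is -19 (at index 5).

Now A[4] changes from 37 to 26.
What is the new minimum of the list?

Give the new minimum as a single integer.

Answer: -19

Derivation:
Old min = -19 (at index 5)
Change: A[4] 37 -> 26
Changed element was NOT the old min.
  New min = min(old_min, new_val) = min(-19, 26) = -19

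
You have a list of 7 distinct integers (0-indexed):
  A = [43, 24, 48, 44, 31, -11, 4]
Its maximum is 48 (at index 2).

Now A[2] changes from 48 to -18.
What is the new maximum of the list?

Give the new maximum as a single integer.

Answer: 44

Derivation:
Old max = 48 (at index 2)
Change: A[2] 48 -> -18
Changed element WAS the max -> may need rescan.
  Max of remaining elements: 44
  New max = max(-18, 44) = 44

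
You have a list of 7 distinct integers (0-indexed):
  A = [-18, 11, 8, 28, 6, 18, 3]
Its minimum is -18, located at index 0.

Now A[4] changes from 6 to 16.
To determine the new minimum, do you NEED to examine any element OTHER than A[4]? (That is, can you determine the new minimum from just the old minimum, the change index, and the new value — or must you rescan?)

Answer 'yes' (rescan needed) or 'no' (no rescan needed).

Answer: no

Derivation:
Old min = -18 at index 0
Change at index 4: 6 -> 16
Index 4 was NOT the min. New min = min(-18, 16). No rescan of other elements needed.
Needs rescan: no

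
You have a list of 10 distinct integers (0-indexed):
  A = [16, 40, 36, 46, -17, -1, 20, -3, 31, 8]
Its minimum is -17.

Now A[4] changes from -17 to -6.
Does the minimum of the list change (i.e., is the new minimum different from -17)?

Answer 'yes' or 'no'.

Answer: yes

Derivation:
Old min = -17
Change: A[4] -17 -> -6
Changed element was the min; new min must be rechecked.
New min = -6; changed? yes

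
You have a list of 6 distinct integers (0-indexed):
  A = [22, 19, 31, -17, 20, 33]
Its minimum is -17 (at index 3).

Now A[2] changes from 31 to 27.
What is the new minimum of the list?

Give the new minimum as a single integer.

Old min = -17 (at index 3)
Change: A[2] 31 -> 27
Changed element was NOT the old min.
  New min = min(old_min, new_val) = min(-17, 27) = -17

Answer: -17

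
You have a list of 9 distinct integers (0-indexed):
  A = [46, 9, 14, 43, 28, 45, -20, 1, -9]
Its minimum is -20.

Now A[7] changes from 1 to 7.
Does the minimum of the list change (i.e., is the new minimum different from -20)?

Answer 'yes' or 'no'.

Answer: no

Derivation:
Old min = -20
Change: A[7] 1 -> 7
Changed element was NOT the min; min changes only if 7 < -20.
New min = -20; changed? no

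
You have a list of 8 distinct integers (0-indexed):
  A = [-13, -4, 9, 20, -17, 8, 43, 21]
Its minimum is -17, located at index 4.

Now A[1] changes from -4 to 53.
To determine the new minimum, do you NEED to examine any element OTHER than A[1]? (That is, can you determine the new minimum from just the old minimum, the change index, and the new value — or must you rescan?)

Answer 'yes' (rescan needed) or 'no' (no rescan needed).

Answer: no

Derivation:
Old min = -17 at index 4
Change at index 1: -4 -> 53
Index 1 was NOT the min. New min = min(-17, 53). No rescan of other elements needed.
Needs rescan: no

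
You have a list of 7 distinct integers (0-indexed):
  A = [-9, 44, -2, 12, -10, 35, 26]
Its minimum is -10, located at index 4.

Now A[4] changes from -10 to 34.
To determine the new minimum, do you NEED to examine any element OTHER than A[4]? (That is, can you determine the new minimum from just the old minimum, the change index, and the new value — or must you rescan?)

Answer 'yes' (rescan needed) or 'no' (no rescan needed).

Old min = -10 at index 4
Change at index 4: -10 -> 34
Index 4 WAS the min and new value 34 > old min -10. Must rescan other elements to find the new min.
Needs rescan: yes

Answer: yes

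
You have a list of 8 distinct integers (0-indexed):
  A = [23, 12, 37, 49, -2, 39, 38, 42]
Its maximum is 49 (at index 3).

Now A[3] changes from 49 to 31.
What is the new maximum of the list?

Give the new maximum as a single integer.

Old max = 49 (at index 3)
Change: A[3] 49 -> 31
Changed element WAS the max -> may need rescan.
  Max of remaining elements: 42
  New max = max(31, 42) = 42

Answer: 42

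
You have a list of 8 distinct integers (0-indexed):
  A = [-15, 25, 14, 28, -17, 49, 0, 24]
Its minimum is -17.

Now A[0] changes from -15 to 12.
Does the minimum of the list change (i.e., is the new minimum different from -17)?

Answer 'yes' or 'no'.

Old min = -17
Change: A[0] -15 -> 12
Changed element was NOT the min; min changes only if 12 < -17.
New min = -17; changed? no

Answer: no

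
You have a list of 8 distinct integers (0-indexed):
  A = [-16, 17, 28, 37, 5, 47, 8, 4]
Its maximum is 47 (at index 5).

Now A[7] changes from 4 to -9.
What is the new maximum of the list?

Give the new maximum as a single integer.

Old max = 47 (at index 5)
Change: A[7] 4 -> -9
Changed element was NOT the old max.
  New max = max(old_max, new_val) = max(47, -9) = 47

Answer: 47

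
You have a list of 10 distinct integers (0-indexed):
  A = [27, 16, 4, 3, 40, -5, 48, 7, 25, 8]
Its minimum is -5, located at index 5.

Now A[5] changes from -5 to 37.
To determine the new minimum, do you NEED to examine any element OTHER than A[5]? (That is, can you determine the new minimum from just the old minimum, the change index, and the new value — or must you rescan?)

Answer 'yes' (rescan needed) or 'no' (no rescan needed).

Old min = -5 at index 5
Change at index 5: -5 -> 37
Index 5 WAS the min and new value 37 > old min -5. Must rescan other elements to find the new min.
Needs rescan: yes

Answer: yes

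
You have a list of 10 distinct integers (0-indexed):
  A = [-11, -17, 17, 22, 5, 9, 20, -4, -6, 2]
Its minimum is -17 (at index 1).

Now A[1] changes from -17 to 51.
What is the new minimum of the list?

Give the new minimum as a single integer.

Old min = -17 (at index 1)
Change: A[1] -17 -> 51
Changed element WAS the min. Need to check: is 51 still <= all others?
  Min of remaining elements: -11
  New min = min(51, -11) = -11

Answer: -11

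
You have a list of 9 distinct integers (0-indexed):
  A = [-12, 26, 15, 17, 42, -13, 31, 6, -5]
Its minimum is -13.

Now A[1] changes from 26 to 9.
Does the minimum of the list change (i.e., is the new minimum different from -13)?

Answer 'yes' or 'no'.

Old min = -13
Change: A[1] 26 -> 9
Changed element was NOT the min; min changes only if 9 < -13.
New min = -13; changed? no

Answer: no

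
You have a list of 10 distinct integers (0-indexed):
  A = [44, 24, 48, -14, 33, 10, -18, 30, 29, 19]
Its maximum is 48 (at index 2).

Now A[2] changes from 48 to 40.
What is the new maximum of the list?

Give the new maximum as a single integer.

Old max = 48 (at index 2)
Change: A[2] 48 -> 40
Changed element WAS the max -> may need rescan.
  Max of remaining elements: 44
  New max = max(40, 44) = 44

Answer: 44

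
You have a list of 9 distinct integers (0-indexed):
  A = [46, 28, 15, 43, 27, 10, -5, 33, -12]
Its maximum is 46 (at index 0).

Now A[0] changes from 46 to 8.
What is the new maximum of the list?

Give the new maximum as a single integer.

Answer: 43

Derivation:
Old max = 46 (at index 0)
Change: A[0] 46 -> 8
Changed element WAS the max -> may need rescan.
  Max of remaining elements: 43
  New max = max(8, 43) = 43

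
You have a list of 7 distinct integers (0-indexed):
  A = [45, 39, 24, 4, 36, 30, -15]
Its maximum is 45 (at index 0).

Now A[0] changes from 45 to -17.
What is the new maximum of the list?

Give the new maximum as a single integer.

Answer: 39

Derivation:
Old max = 45 (at index 0)
Change: A[0] 45 -> -17
Changed element WAS the max -> may need rescan.
  Max of remaining elements: 39
  New max = max(-17, 39) = 39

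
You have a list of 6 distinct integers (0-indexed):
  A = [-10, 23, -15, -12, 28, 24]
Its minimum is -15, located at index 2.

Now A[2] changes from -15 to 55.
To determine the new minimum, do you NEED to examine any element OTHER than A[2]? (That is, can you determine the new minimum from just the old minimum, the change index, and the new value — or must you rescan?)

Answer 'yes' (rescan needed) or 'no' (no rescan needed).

Answer: yes

Derivation:
Old min = -15 at index 2
Change at index 2: -15 -> 55
Index 2 WAS the min and new value 55 > old min -15. Must rescan other elements to find the new min.
Needs rescan: yes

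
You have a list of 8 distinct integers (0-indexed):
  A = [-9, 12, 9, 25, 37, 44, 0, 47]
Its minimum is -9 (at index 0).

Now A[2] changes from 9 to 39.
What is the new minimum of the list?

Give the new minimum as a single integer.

Old min = -9 (at index 0)
Change: A[2] 9 -> 39
Changed element was NOT the old min.
  New min = min(old_min, new_val) = min(-9, 39) = -9

Answer: -9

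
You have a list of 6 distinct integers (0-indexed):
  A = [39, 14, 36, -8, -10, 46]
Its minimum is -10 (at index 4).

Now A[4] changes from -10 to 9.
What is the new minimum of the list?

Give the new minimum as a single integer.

Answer: -8

Derivation:
Old min = -10 (at index 4)
Change: A[4] -10 -> 9
Changed element WAS the min. Need to check: is 9 still <= all others?
  Min of remaining elements: -8
  New min = min(9, -8) = -8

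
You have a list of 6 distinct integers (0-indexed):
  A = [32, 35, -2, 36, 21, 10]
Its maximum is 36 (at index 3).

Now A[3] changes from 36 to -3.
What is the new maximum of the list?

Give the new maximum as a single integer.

Answer: 35

Derivation:
Old max = 36 (at index 3)
Change: A[3] 36 -> -3
Changed element WAS the max -> may need rescan.
  Max of remaining elements: 35
  New max = max(-3, 35) = 35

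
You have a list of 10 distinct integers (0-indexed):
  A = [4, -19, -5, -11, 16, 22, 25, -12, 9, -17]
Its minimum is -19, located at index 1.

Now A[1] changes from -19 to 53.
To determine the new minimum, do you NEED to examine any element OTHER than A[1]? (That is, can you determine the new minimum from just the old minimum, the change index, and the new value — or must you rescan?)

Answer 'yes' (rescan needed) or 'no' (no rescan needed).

Old min = -19 at index 1
Change at index 1: -19 -> 53
Index 1 WAS the min and new value 53 > old min -19. Must rescan other elements to find the new min.
Needs rescan: yes

Answer: yes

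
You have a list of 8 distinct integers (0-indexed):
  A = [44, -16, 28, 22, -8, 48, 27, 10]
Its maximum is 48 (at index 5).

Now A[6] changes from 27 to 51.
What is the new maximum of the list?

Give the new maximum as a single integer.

Answer: 51

Derivation:
Old max = 48 (at index 5)
Change: A[6] 27 -> 51
Changed element was NOT the old max.
  New max = max(old_max, new_val) = max(48, 51) = 51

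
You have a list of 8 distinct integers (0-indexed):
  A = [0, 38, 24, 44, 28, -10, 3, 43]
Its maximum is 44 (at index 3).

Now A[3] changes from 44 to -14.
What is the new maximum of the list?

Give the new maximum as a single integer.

Old max = 44 (at index 3)
Change: A[3] 44 -> -14
Changed element WAS the max -> may need rescan.
  Max of remaining elements: 43
  New max = max(-14, 43) = 43

Answer: 43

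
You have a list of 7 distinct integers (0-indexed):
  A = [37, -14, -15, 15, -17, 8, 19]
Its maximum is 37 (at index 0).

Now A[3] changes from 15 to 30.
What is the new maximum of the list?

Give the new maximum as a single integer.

Old max = 37 (at index 0)
Change: A[3] 15 -> 30
Changed element was NOT the old max.
  New max = max(old_max, new_val) = max(37, 30) = 37

Answer: 37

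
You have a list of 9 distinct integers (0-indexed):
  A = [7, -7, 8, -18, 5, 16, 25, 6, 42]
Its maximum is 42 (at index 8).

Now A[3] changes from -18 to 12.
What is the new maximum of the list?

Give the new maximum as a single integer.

Answer: 42

Derivation:
Old max = 42 (at index 8)
Change: A[3] -18 -> 12
Changed element was NOT the old max.
  New max = max(old_max, new_val) = max(42, 12) = 42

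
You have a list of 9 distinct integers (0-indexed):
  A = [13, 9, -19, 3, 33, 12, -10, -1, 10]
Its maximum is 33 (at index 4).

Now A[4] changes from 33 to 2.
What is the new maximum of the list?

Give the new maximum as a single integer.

Old max = 33 (at index 4)
Change: A[4] 33 -> 2
Changed element WAS the max -> may need rescan.
  Max of remaining elements: 13
  New max = max(2, 13) = 13

Answer: 13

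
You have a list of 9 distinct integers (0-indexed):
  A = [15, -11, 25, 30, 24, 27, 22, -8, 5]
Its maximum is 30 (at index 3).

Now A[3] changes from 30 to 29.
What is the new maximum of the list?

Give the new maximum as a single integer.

Answer: 29

Derivation:
Old max = 30 (at index 3)
Change: A[3] 30 -> 29
Changed element WAS the max -> may need rescan.
  Max of remaining elements: 27
  New max = max(29, 27) = 29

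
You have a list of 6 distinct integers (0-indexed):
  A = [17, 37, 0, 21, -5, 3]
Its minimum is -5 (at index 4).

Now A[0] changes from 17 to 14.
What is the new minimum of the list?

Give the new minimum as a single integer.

Answer: -5

Derivation:
Old min = -5 (at index 4)
Change: A[0] 17 -> 14
Changed element was NOT the old min.
  New min = min(old_min, new_val) = min(-5, 14) = -5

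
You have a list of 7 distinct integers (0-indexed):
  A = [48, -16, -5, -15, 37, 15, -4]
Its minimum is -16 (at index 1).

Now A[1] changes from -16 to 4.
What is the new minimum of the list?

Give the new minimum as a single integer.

Old min = -16 (at index 1)
Change: A[1] -16 -> 4
Changed element WAS the min. Need to check: is 4 still <= all others?
  Min of remaining elements: -15
  New min = min(4, -15) = -15

Answer: -15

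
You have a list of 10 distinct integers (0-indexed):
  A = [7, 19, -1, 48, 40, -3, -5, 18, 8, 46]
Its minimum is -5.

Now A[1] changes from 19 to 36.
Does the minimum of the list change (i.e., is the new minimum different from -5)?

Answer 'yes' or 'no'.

Answer: no

Derivation:
Old min = -5
Change: A[1] 19 -> 36
Changed element was NOT the min; min changes only if 36 < -5.
New min = -5; changed? no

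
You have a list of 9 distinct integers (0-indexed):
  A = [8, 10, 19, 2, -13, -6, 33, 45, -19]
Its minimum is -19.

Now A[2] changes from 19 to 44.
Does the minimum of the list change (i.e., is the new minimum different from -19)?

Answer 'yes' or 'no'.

Answer: no

Derivation:
Old min = -19
Change: A[2] 19 -> 44
Changed element was NOT the min; min changes only if 44 < -19.
New min = -19; changed? no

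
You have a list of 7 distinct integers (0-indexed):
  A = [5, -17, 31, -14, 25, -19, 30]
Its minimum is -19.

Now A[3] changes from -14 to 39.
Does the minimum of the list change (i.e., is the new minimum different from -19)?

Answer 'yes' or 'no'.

Old min = -19
Change: A[3] -14 -> 39
Changed element was NOT the min; min changes only if 39 < -19.
New min = -19; changed? no

Answer: no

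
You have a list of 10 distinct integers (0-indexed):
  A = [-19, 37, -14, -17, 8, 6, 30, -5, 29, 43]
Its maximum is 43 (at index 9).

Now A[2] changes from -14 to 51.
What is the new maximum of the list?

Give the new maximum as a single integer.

Old max = 43 (at index 9)
Change: A[2] -14 -> 51
Changed element was NOT the old max.
  New max = max(old_max, new_val) = max(43, 51) = 51

Answer: 51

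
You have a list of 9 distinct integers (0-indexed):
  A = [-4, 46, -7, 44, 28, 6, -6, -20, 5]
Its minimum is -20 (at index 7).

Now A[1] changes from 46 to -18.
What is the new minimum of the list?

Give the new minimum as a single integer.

Answer: -20

Derivation:
Old min = -20 (at index 7)
Change: A[1] 46 -> -18
Changed element was NOT the old min.
  New min = min(old_min, new_val) = min(-20, -18) = -20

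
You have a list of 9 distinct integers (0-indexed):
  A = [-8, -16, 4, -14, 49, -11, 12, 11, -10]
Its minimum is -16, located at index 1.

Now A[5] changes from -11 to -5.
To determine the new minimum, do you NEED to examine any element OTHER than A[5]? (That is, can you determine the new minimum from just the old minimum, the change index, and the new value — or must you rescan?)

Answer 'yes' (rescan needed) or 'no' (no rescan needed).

Old min = -16 at index 1
Change at index 5: -11 -> -5
Index 5 was NOT the min. New min = min(-16, -5). No rescan of other elements needed.
Needs rescan: no

Answer: no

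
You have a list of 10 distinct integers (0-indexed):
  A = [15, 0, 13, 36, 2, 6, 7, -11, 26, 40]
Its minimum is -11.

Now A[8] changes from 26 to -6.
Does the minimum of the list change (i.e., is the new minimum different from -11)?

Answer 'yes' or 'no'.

Old min = -11
Change: A[8] 26 -> -6
Changed element was NOT the min; min changes only if -6 < -11.
New min = -11; changed? no

Answer: no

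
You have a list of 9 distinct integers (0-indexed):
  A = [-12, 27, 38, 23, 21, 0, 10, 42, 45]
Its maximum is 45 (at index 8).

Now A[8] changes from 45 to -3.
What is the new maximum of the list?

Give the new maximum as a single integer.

Old max = 45 (at index 8)
Change: A[8] 45 -> -3
Changed element WAS the max -> may need rescan.
  Max of remaining elements: 42
  New max = max(-3, 42) = 42

Answer: 42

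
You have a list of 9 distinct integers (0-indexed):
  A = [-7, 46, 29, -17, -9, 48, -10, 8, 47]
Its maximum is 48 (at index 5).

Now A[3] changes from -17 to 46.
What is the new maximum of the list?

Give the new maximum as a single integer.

Answer: 48

Derivation:
Old max = 48 (at index 5)
Change: A[3] -17 -> 46
Changed element was NOT the old max.
  New max = max(old_max, new_val) = max(48, 46) = 48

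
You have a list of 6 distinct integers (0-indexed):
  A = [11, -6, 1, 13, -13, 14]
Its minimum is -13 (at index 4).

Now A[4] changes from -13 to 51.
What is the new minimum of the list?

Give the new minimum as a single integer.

Old min = -13 (at index 4)
Change: A[4] -13 -> 51
Changed element WAS the min. Need to check: is 51 still <= all others?
  Min of remaining elements: -6
  New min = min(51, -6) = -6

Answer: -6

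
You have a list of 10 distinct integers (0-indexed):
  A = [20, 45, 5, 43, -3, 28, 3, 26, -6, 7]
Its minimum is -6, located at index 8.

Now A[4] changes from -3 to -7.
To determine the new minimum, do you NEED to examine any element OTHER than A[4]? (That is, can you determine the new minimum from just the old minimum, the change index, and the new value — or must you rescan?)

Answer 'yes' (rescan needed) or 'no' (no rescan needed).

Old min = -6 at index 8
Change at index 4: -3 -> -7
Index 4 was NOT the min. New min = min(-6, -7). No rescan of other elements needed.
Needs rescan: no

Answer: no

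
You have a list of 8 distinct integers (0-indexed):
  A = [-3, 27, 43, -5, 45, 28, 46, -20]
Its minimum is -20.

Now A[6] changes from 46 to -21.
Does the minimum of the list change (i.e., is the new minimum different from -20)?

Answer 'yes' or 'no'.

Old min = -20
Change: A[6] 46 -> -21
Changed element was NOT the min; min changes only if -21 < -20.
New min = -21; changed? yes

Answer: yes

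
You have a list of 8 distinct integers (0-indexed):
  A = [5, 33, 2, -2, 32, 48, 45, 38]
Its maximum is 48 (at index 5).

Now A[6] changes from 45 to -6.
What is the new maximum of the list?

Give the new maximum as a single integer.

Old max = 48 (at index 5)
Change: A[6] 45 -> -6
Changed element was NOT the old max.
  New max = max(old_max, new_val) = max(48, -6) = 48

Answer: 48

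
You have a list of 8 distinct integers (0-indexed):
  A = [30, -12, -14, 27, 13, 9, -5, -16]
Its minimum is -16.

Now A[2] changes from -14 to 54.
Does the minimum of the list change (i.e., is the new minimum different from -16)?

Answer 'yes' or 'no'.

Answer: no

Derivation:
Old min = -16
Change: A[2] -14 -> 54
Changed element was NOT the min; min changes only if 54 < -16.
New min = -16; changed? no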